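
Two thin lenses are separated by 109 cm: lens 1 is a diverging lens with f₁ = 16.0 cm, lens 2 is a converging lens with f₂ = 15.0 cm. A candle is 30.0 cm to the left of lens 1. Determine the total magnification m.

m = -0.0500

f₁ = −16.0 cm (diverging).
Lens 1: 1/d_i1 = 1/(-16.0) − 1/(30.0) = -0.09583, so d_i1 = -10.43 cm; m₁ = −d_i1/d_o1 = +0.3477.
d_o2 = 109 − (-10.43) = 119.4 cm.
Lens 2: 1/d_i2 = 1/(15.0) − 1/(119.4) = 0.05829, so d_i2 = 17.16 cm; m₂ = −d_i2/d_o2 = -0.1437.
m = m₁·m₂ = (+0.3477)(-0.1437) = -0.0500.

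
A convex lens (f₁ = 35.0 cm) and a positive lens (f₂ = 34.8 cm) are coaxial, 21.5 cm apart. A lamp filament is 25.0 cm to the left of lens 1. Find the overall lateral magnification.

m = -1.64

Lens 1: 1/d_i1 = 1/(35.0) − 1/(25.0) = -0.01143, so d_i1 = -87.50 cm; m₁ = −d_i1/d_o1 = +3.500.
d_o2 = 21.5 − (-87.50) = 109.0 cm.
Lens 2: 1/d_i2 = 1/(34.8) − 1/(109.0) = 0.01956, so d_i2 = 51.12 cm; m₂ = −d_i2/d_o2 = -0.4690.
m = m₁·m₂ = (+3.500)(-0.4690) = -1.64.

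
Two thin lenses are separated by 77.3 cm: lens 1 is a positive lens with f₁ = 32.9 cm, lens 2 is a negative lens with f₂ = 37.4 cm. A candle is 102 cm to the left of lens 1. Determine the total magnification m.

m = -0.269

Lens 1: 1/d_i1 = 1/(32.9) − 1/(102) = 0.02059, so d_i1 = 48.56 cm; m₁ = −d_i1/d_o1 = -0.4761.
d_o2 = 77.3 − (48.56) = 28.74 cm.
f₂ = −37.4 cm (diverging).
Lens 2: 1/d_i2 = 1/(-37.4) − 1/(28.74) = -0.06153, so d_i2 = -16.25 cm; m₂ = −d_i2/d_o2 = +0.5655.
m = m₁·m₂ = (-0.4761)(+0.5655) = -0.269.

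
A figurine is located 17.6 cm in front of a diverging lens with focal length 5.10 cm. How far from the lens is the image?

For a diverging lens, f = -5.10 cm.
Lens equation: 1/d_i = 1/f − 1/d_o = 1/(-5.100) − 1/(17.6) = -0.1961 − 0.05682 = -0.2529, so d_i = -3.95 cm.
The image is virtual, upright and reduced, on the same side as the object.

3.95 cm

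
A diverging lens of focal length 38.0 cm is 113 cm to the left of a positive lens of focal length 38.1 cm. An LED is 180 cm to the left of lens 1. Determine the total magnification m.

m = -0.0625

f₁ = −38.0 cm (diverging).
Lens 1: 1/d_i1 = 1/(-38.0) − 1/(180) = -0.03187, so d_i1 = -31.38 cm; m₁ = −d_i1/d_o1 = +0.1743.
d_o2 = 113 − (-31.38) = 144.4 cm.
Lens 2: 1/d_i2 = 1/(38.1) − 1/(144.4) = 0.01932, so d_i2 = 51.76 cm; m₂ = −d_i2/d_o2 = -0.3584.
m = m₁·m₂ = (+0.1743)(-0.3584) = -0.0625.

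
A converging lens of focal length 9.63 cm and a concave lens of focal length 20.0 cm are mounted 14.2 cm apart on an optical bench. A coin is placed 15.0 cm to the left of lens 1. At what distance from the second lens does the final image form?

34.8 cm

Lens 1: 1/d_i1 = 1/f₁ − 1/d_o1 = 1/(9.63) − 1/(15.0) = 0.03718, so d_i1 = 26.90 cm.
The intermediate image is 26.90 cm to the right of lens 1, which lies 12.70 cm to the right of lens 2 — a virtual object — so d_o2 = −12.70 cm.
Lens 2 is diverging, so f₂ = −20.0 cm.
Lens 2: 1/d_i2 = 1/f₂ − 1/d_o2 = 1/(-20.0) − 1/(-12.70) = 0.02874, so d_i2 = 34.8 cm.
The final image is real, 34.8 cm to the right of lens 2 (overall magnification ≈ -4.9).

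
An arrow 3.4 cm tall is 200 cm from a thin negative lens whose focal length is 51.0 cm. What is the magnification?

For a negative lens, f = -51.0 cm.
1/d_i = 1/f − 1/d_o = 1/(-51.00) − 1/(200) = -0.02461, so d_i = -40.64 cm.
m = −d_i/d_o = −(-40.64)/(200) = +0.203.
The image is virtual, upright and reduced, on the same side as the object.

m = +0.203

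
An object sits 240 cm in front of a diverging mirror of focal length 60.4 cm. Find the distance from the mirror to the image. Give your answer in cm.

For a diverging mirror, f = -60.4 cm.
Mirror equation: 1/s_i = 1/f − 1/s_o = 1/(-60.40) − 1/(240) = -0.01656 − 0.004167 = -0.02072, so s_i = -48.3 cm.
The image is virtual, upright and reduced, behind the mirror.

48.3 cm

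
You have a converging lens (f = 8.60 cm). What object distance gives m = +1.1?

0.782 cm

m = −d_i/d_o ⇒ d_i = −m·d_o.
1/f = 1/d_o + 1/d_i = 1/d_o − 1/(m·d_o) = (1 − 1/m)/d_o, so d_o = f(1 − 1/m) = (8.600)(1 − 1/(+1.1)) = 0.782 cm.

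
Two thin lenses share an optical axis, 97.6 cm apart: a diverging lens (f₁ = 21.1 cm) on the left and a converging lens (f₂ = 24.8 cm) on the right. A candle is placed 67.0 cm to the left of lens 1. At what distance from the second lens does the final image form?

31.7 cm

Lens 1 is diverging, so f₁ = −21.1 cm.
Lens 1: 1/d_i1 = 1/f₁ − 1/d_o1 = 1/(-21.1) − 1/(67.0) = -0.06232, so d_i1 = -16.05 cm.
The intermediate image is 16.05 cm to the left of lens 1 (virtual), which is 97.6 − (-16.05) = 113.6 cm to the left of lens 2, so d_o2 = +113.6 cm.
Lens 2: 1/d_i2 = 1/f₂ − 1/d_o2 = 1/(24.8) − 1/(113.6) = 0.03152, so d_i2 = 31.7 cm.
The final image is real, 31.7 cm to the right of lens 2 (overall magnification ≈ -0.067).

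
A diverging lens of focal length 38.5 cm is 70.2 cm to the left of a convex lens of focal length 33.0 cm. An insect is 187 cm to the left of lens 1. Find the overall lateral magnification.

f₁ = −38.5 cm (diverging).
Lens 1: 1/d_i1 = 1/(-38.5) − 1/(187) = -0.03132, so d_i1 = -31.93 cm; m₁ = −d_i1/d_o1 = +0.1707.
d_o2 = 70.2 − (-31.93) = 102.1 cm.
Lens 2: 1/d_i2 = 1/(33.0) − 1/(102.1) = 0.02051, so d_i2 = 48.76 cm; m₂ = −d_i2/d_o2 = -0.4776.
m = m₁·m₂ = (+0.1707)(-0.4776) = -0.0815.

m = -0.0815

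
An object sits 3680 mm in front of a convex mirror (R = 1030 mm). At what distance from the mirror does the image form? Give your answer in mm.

f = R/2 = 1030/2 = 515.0 mm; for a convex mirror, f = -515.0 mm.
Mirror equation: 1/d_i = 1/f − 1/d_o = 1/(-515.0) − 1/(3680) = -0.001942 − 0.0002717 = -0.002213, so d_i = -452 mm.
The image is virtual, upright and reduced, behind the mirror.

452 mm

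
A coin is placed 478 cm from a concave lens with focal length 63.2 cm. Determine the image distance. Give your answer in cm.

55.8 cm

For a concave lens, f = -63.2 cm.
Thin-lens equation: 1/v = 1/f − 1/u = 1/(-63.20) − 1/(478) = -0.01582 − 0.002092 = -0.01791, so v = -55.8 cm.
The image is virtual, upright and reduced, on the same side as the object.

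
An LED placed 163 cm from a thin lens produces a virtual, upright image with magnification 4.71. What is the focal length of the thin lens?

m = −d_i/d_o ⇒ d_i = −m·d_o = −(+4.71)·(163) = -767.7 cm.
1/f = 1/d_o + 1/d_i = 1/(163) + 1/(-767.7) = 0.004832, so f = 207 cm.
Since f is positive, the thin lens is converging.

f = 207 cm (converging)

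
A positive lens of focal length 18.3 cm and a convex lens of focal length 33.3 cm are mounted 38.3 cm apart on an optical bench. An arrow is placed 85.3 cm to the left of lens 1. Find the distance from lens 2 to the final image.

Lens 1: 1/d_i1 = 1/f₁ − 1/d_o1 = 1/(18.3) − 1/(85.3) = 0.04292, so d_i1 = 23.30 cm.
The intermediate image is 23.30 cm to the right of lens 1, which is 38.3 − (23.30) = 15.00 cm to the left of lens 2, so d_o2 = +15.00 cm.
Lens 2: 1/d_i2 = 1/f₂ − 1/d_o2 = 1/(33.3) − 1/(15.00) = -0.03664, so d_i2 = -27.3 cm.
The final image is virtual, 27.3 cm to the left of lens 2 (overall magnification ≈ -0.50).

27.3 cm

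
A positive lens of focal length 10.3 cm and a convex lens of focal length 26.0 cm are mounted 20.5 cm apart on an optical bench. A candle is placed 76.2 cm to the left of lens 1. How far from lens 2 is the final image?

Lens 1: 1/d_i1 = 1/f₁ − 1/d_o1 = 1/(10.3) − 1/(76.2) = 0.08396, so d_i1 = 11.91 cm.
The intermediate image is 11.91 cm to the right of lens 1, which is 20.5 − (11.91) = 8.590 cm to the left of lens 2, so d_o2 = +8.590 cm.
Lens 2: 1/d_i2 = 1/f₂ − 1/d_o2 = 1/(26.0) − 1/(8.590) = -0.07795, so d_i2 = -12.8 cm.
The final image is virtual, 12.8 cm to the left of lens 2 (overall magnification ≈ -0.23).

12.8 cm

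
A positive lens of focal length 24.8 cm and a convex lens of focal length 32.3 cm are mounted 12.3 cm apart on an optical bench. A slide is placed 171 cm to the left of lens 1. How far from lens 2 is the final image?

Lens 1: 1/d_i1 = 1/f₁ − 1/d_o1 = 1/(24.8) − 1/(171) = 0.03447, so d_i1 = 29.01 cm.
The intermediate image is 29.01 cm to the right of lens 1, which lies 16.71 cm to the right of lens 2 — a virtual object — so d_o2 = −16.71 cm.
Lens 2: 1/d_i2 = 1/f₂ − 1/d_o2 = 1/(32.3) − 1/(-16.71) = 0.09080, so d_i2 = 11.0 cm.
The final image is real, 11.0 cm to the right of lens 2 (overall magnification ≈ -0.11).

11.0 cm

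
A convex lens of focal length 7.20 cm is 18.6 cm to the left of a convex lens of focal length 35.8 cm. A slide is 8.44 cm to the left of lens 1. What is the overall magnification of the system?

m = -3.14

Lens 1: 1/d_i1 = 1/(7.20) − 1/(8.44) = 0.02041, so d_i1 = 49.01 cm; m₁ = −d_i1/d_o1 = -5.807.
d_o2 = 18.6 − (49.01) = -30.41 cm (virtual object).
Lens 2: 1/d_i2 = 1/(35.8) − 1/(-30.41) = 0.06082, so d_i2 = 16.44 cm; m₂ = −d_i2/d_o2 = +0.5407.
m = m₁·m₂ = (-5.807)(+0.5407) = -3.14.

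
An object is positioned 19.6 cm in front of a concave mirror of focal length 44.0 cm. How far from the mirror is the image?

35.3 cm

Mirror equation: 1/q = 1/f − 1/p = 1/(44.00) − 1/(19.6) = 0.02273 − 0.05102 = -0.02829, so q = -35.3 cm.
The image is virtual, upright and enlarged, behind the mirror.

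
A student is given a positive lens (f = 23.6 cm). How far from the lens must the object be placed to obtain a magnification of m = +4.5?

m = −d_i/d_o ⇒ d_i = −m·d_o.
1/f = 1/d_o + 1/d_i = 1/d_o − 1/(m·d_o) = (1 − 1/m)/d_o, so d_o = f(1 − 1/m) = (23.60)(1 − 1/(+4.5)) = 18.4 cm.

18.4 cm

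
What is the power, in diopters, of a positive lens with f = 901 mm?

P = +1.11 D

f = 90.1 cm = 0.901 m.
P = 1/f = 1/(0.901 m) = +1.11 D.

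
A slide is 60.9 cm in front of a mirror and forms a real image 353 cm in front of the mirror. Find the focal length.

Real image ⇒ d_i = +353 cm.
1/f = 1/d_o + 1/d_i = 1/(60.9) + 1/(353) = 0.01925, so f = 51.9 cm.
Since f is positive, the mirror is concave.

f = 51.9 cm (concave)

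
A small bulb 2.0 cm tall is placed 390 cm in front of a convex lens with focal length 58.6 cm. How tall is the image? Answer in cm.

0.354 cm

1/d_i = 1/f − 1/d_o = 1/(58.60) − 1/(390) = 0.01450, so d_i = 68.96 cm.
m = −d_i/d_o = -0.1768.
|h_i| = |m|·h_o = 0.1768 × 2.0 = 0.354 cm. The image is real, inverted and reduced, on the far side of the lens.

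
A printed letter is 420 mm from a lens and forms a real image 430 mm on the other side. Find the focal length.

f = 212 mm (converging)

Real image ⇒ d_i = +430 mm.
1/f = 1/d_o + 1/d_i = 1/(420) + 1/(430) = 0.004707, so f = 212 mm.
Since f is positive, the lens is converging.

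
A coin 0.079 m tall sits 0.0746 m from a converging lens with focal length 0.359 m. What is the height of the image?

0.0997 m

1/d_i = 1/f − 1/d_o = 1/(0.3590) − 1/(0.0746) = -10.62, so d_i = -0.09417 m.
m = −d_i/d_o = +1.262.
|h_i| = |m|·h_o = 1.262 × 0.079 = 0.0997 m. The image is virtual, upright and enlarged, on the same side as the object.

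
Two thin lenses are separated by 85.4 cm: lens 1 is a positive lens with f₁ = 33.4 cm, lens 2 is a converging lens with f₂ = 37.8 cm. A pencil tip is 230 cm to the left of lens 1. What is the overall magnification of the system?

Lens 1: 1/d_i1 = 1/(33.4) − 1/(230) = 0.02559, so d_i1 = 39.07 cm; m₁ = −d_i1/d_o1 = -0.1699.
d_o2 = 85.4 − (39.07) = 46.33 cm.
Lens 2: 1/d_i2 = 1/(37.8) − 1/(46.33) = 0.004871, so d_i2 = 205.3 cm; m₂ = −d_i2/d_o2 = -4.431.
m = m₁·m₂ = (-0.1699)(-4.431) = +0.753.

m = +0.753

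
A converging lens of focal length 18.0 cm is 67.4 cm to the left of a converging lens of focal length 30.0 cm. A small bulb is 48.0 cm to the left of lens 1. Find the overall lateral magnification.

m = +2.09

Lens 1: 1/d_i1 = 1/(18.0) − 1/(48.0) = 0.03472, so d_i1 = 28.80 cm; m₁ = −d_i1/d_o1 = -0.6000.
d_o2 = 67.4 − (28.80) = 38.60 cm.
Lens 2: 1/d_i2 = 1/(30.0) − 1/(38.60) = 0.007427, so d_i2 = 134.7 cm; m₂ = −d_i2/d_o2 = -3.488.
m = m₁·m₂ = (-0.6000)(-3.488) = +2.09.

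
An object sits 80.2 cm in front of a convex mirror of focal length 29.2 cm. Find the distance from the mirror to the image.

21.4 cm

For a convex mirror, f = -29.2 cm.
Mirror equation: 1/q = 1/f − 1/p = 1/(-29.20) − 1/(80.2) = -0.03425 − 0.01247 = -0.04672, so q = -21.4 cm.
The image is virtual, upright and reduced, behind the mirror.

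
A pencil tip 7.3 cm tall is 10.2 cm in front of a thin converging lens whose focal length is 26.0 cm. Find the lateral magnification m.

m = +1.65

1/d_i = 1/f − 1/d_o = 1/(26.00) − 1/(10.2) = -0.05958, so d_i = -16.78 cm.
m = −d_i/d_o = −(-16.78)/(10.2) = +1.65.
The image is virtual, upright and enlarged, on the same side as the object.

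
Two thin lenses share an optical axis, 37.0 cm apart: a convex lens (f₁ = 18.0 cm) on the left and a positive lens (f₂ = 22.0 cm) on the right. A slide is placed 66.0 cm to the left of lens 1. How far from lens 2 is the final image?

Lens 1: 1/d_i1 = 1/f₁ − 1/d_o1 = 1/(18.0) − 1/(66.0) = 0.04040, so d_i1 = 24.75 cm.
The intermediate image is 24.75 cm to the right of lens 1, which is 37.0 − (24.75) = 12.25 cm to the left of lens 2, so d_o2 = +12.25 cm.
Lens 2: 1/d_i2 = 1/f₂ − 1/d_o2 = 1/(22.0) − 1/(12.25) = -0.03618, so d_i2 = -27.6 cm.
The final image is virtual, 27.6 cm to the left of lens 2 (overall magnification ≈ -0.85).

27.6 cm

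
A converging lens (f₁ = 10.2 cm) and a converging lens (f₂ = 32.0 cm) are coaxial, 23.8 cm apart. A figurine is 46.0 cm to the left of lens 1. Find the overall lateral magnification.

m = -0.428

Lens 1: 1/d_i1 = 1/(10.2) − 1/(46.0) = 0.07630, so d_i1 = 13.11 cm; m₁ = −d_i1/d_o1 = -0.2850.
d_o2 = 23.8 − (13.11) = 10.69 cm.
Lens 2: 1/d_i2 = 1/(32.0) − 1/(10.69) = -0.06230, so d_i2 = -16.05 cm; m₂ = −d_i2/d_o2 = +1.502.
m = m₁·m₂ = (-0.2850)(+1.502) = -0.428.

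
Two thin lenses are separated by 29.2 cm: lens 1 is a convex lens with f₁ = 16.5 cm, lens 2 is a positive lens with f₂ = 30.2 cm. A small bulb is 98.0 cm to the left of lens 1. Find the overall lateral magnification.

m = -0.293

Lens 1: 1/d_i1 = 1/(16.5) − 1/(98.0) = 0.05040, so d_i1 = 19.84 cm; m₁ = −d_i1/d_o1 = -0.2024.
d_o2 = 29.2 − (19.84) = 9.360 cm.
Lens 2: 1/d_i2 = 1/(30.2) − 1/(9.360) = -0.07373, so d_i2 = -13.56 cm; m₂ = −d_i2/d_o2 = +1.449.
m = m₁·m₂ = (-0.2024)(+1.449) = -0.293.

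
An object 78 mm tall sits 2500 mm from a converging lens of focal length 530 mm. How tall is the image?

1/d_i = 1/f − 1/d_o = 1/(530.0) − 1/(2500) = 0.001487, so d_i = 672.6 mm.
m = −d_i/d_o = -0.2690.
|h_i| = |m|·h_o = 0.2690 × 78 = 21.0 mm. The image is real, inverted and reduced, on the far side of the lens.

21.0 mm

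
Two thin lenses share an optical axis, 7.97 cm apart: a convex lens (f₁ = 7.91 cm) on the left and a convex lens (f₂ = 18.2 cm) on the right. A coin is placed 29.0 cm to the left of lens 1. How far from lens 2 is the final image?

Lens 1: 1/d_i1 = 1/f₁ − 1/d_o1 = 1/(7.91) − 1/(29.0) = 0.09194, so d_i1 = 10.88 cm.
The intermediate image is 10.88 cm to the right of lens 1, which lies 2.910 cm to the right of lens 2 — a virtual object — so d_o2 = −2.910 cm.
Lens 2: 1/d_i2 = 1/f₂ − 1/d_o2 = 1/(18.2) − 1/(-2.910) = 0.3986, so d_i2 = 2.51 cm.
The final image is real, 2.51 cm to the right of lens 2 (overall magnification ≈ -0.32).

2.51 cm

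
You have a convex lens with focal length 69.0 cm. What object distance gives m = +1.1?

6.27 cm

m = −d_i/d_o ⇒ d_i = −m·d_o.
1/f = 1/d_o + 1/d_i = 1/d_o − 1/(m·d_o) = (1 − 1/m)/d_o, so d_o = f(1 − 1/m) = (69.00)(1 − 1/(+1.1)) = 6.27 cm.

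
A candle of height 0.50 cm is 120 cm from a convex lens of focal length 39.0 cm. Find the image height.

0.241 cm

1/d_i = 1/f − 1/d_o = 1/(39.00) − 1/(120) = 0.01731, so d_i = 57.78 cm.
m = −d_i/d_o = -0.4815.
|h_i| = |m|·h_o = 0.4815 × 0.50 = 0.241 cm. The image is real, inverted and reduced, on the far side of the lens.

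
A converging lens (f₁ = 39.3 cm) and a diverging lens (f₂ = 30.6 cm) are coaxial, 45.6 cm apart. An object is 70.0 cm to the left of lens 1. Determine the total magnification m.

Lens 1: 1/d_i1 = 1/(39.3) − 1/(70.0) = 0.01116, so d_i1 = 89.61 cm; m₁ = −d_i1/d_o1 = -1.280.
d_o2 = 45.6 − (89.61) = -44.01 cm (virtual object).
f₂ = −30.6 cm (diverging).
Lens 2: 1/d_i2 = 1/(-30.6) − 1/(-44.01) = -0.009958, so d_i2 = -100.4 cm; m₂ = −d_i2/d_o2 = -2.282.
m = m₁·m₂ = (-1.280)(-2.282) = +2.92.

m = +2.92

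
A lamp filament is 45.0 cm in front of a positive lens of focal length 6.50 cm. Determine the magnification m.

m = -0.169

1/d_i = 1/f − 1/d_o = 1/(6.500) − 1/(45.0) = 0.1316, so d_i = 7.597 cm.
m = −d_i/d_o = −(7.597)/(45.0) = -0.169.
The image is real, inverted and reduced, on the far side of the lens.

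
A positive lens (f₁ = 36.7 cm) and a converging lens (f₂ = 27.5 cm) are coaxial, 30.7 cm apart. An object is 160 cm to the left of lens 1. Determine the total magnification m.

m = -0.184

Lens 1: 1/d_i1 = 1/(36.7) − 1/(160) = 0.02100, so d_i1 = 47.62 cm; m₁ = −d_i1/d_o1 = -0.2976.
d_o2 = 30.7 − (47.62) = -16.92 cm (virtual object).
Lens 2: 1/d_i2 = 1/(27.5) − 1/(-16.92) = 0.09547, so d_i2 = 10.48 cm; m₂ = −d_i2/d_o2 = +0.6191.
m = m₁·m₂ = (-0.2976)(+0.6191) = -0.184.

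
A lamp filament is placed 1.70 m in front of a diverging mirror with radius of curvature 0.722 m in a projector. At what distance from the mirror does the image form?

0.298 m

f = R/2 = 0.722/2 = 0.3610 m; for a diverging mirror, f = -0.3610 m.
Mirror equation: 1/s_i = 1/f − 1/s_o = 1/(-0.3610) − 1/(1.70) = -2.770 − 0.5882 = -3.358, so s_i = -0.298 m.
The image is virtual, upright and reduced, behind the mirror.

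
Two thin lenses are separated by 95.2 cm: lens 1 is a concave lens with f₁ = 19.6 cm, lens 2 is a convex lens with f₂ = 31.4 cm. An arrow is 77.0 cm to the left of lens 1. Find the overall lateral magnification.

m = -0.0802

f₁ = −19.6 cm (diverging).
Lens 1: 1/d_i1 = 1/(-19.6) − 1/(77.0) = -0.06401, so d_i1 = -15.62 cm; m₁ = −d_i1/d_o1 = +0.2029.
d_o2 = 95.2 − (-15.62) = 110.8 cm.
Lens 2: 1/d_i2 = 1/(31.4) − 1/(110.8) = 0.02282, so d_i2 = 43.82 cm; m₂ = −d_i2/d_o2 = -0.3955.
m = m₁·m₂ = (+0.2029)(-0.3955) = -0.0802.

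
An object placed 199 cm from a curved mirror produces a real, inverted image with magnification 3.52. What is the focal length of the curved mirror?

m = −d_i/d_o ⇒ d_i = −m·d_o = −(-3.52)·(199) = 700.5 cm.
1/f = 1/d_o + 1/d_i = 1/(199) + 1/(700.5) = 0.006453, so f = 155 cm.
Since f is positive, the curved mirror is concave.

f = 155 cm (concave)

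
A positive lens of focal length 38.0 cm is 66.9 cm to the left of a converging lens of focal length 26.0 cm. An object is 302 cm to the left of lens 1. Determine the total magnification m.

Lens 1: 1/d_i1 = 1/(38.0) − 1/(302) = 0.02300, so d_i1 = 43.47 cm; m₁ = −d_i1/d_o1 = -0.1439.
d_o2 = 66.9 − (43.47) = 23.43 cm.
Lens 2: 1/d_i2 = 1/(26.0) − 1/(23.43) = -0.004219, so d_i2 = -237.0 cm; m₂ = −d_i2/d_o2 = +10.12.
m = m₁·m₂ = (-0.1439)(+10.12) = -1.46.

m = -1.46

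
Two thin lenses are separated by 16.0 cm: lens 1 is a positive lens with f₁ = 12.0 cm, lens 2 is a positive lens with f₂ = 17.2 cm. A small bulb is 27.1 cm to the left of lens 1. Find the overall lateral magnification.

Lens 1: 1/d_i1 = 1/(12.0) − 1/(27.1) = 0.04643, so d_i1 = 21.54 cm; m₁ = −d_i1/d_o1 = -0.7948.
d_o2 = 16.0 − (21.54) = -5.540 cm (virtual object).
Lens 2: 1/d_i2 = 1/(17.2) − 1/(-5.540) = 0.2386, so d_i2 = 4.190 cm; m₂ = −d_i2/d_o2 = +0.7564.
m = m₁·m₂ = (-0.7948)(+0.7564) = -0.601.

m = -0.601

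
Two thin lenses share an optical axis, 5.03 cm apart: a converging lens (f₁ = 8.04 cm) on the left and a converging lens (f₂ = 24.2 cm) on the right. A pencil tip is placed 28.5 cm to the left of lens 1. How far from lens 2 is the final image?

Lens 1: 1/d_i1 = 1/f₁ − 1/d_o1 = 1/(8.04) − 1/(28.5) = 0.08929, so d_i1 = 11.20 cm.
The intermediate image is 11.20 cm to the right of lens 1, which lies 6.170 cm to the right of lens 2 — a virtual object — so d_o2 = −6.170 cm.
Lens 2: 1/d_i2 = 1/f₂ − 1/d_o2 = 1/(24.2) − 1/(-6.170) = 0.2034, so d_i2 = 4.92 cm.
The final image is real, 4.92 cm to the right of lens 2 (overall magnification ≈ -0.31).

4.92 cm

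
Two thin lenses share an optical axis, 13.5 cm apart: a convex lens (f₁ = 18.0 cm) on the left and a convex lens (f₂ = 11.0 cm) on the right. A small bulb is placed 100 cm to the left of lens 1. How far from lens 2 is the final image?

4.78 cm

Lens 1: 1/d_i1 = 1/f₁ − 1/d_o1 = 1/(18.0) − 1/(100) = 0.04556, so d_i1 = 21.95 cm.
The intermediate image is 21.95 cm to the right of lens 1, which lies 8.450 cm to the right of lens 2 — a virtual object — so d_o2 = −8.450 cm.
Lens 2: 1/d_i2 = 1/f₂ − 1/d_o2 = 1/(11.0) − 1/(-8.450) = 0.2093, so d_i2 = 4.78 cm.
The final image is real, 4.78 cm to the right of lens 2 (overall magnification ≈ -0.12).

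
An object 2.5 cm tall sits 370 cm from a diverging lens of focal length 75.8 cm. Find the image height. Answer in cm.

For a diverging lens, f = -75.8 cm.
1/d_i = 1/f − 1/d_o = 1/(-75.80) − 1/(370) = -0.01590, so d_i = -62.91 cm.
m = −d_i/d_o = +0.1700.
|h_i| = |m|·h_o = 0.1700 × 2.5 = 0.425 cm. The image is virtual, upright and reduced, on the same side as the object.

0.425 cm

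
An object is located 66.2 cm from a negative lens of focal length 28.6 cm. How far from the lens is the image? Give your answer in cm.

For a negative lens, f = -28.6 cm.
Lens equation: 1/v = 1/f − 1/u = 1/(-28.60) − 1/(66.2) = -0.03497 − 0.01511 = -0.05007, so v = -20.0 cm.
The image is virtual, upright and reduced, on the same side as the object.

20.0 cm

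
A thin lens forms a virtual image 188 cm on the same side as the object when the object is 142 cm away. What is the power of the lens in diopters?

P = +0.172 D

Virtual image ⇒ d_i = −188 cm.
1/f = 1/d_o + 1/d_i = 1/(142) + 1/(-188) = 0.001723 cm⁻¹.
f = 580.3 cm = 5.803 m, so P = 1/f = +0.172 D.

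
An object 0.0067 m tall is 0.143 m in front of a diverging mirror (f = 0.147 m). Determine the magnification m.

m = +0.507

For a diverging mirror, f = -0.147 m.
1/d_i = 1/f − 1/d_o = 1/(-0.1470) − 1/(0.143) = -13.80, so d_i = -0.07249 m.
m = −d_i/d_o = −(-0.07249)/(0.143) = +0.507.
The image is virtual, upright and reduced, behind the mirror.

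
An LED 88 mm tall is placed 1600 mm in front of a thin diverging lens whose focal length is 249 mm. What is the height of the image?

For a diverging lens, f = -249 mm.
1/d_i = 1/f − 1/d_o = 1/(-249.0) − 1/(1600) = -0.004641, so d_i = -215.5 mm.
m = −d_i/d_o = +0.1347.
|h_i| = |m|·h_o = 0.1347 × 88 = 11.9 mm. The image is virtual, upright and reduced, on the same side as the object.

11.9 mm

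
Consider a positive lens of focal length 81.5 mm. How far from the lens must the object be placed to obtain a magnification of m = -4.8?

98.5 mm

m = −d_i/d_o ⇒ d_i = −m·d_o.
1/f = 1/d_o + 1/d_i = 1/d_o − 1/(m·d_o) = (1 − 1/m)/d_o, so d_o = f(1 − 1/m) = (81.50)(1 − 1/(-4.8)) = 98.5 mm.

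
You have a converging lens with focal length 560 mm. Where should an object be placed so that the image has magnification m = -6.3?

649 mm

m = −d_i/d_o ⇒ d_i = −m·d_o.
1/f = 1/d_o + 1/d_i = 1/d_o − 1/(m·d_o) = (1 − 1/m)/d_o, so d_o = f(1 − 1/m) = (560.0)(1 − 1/(-6.3)) = 649 mm.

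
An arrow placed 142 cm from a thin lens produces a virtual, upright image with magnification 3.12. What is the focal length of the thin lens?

m = −d_i/d_o ⇒ d_i = −m·d_o = −(+3.12)·(142) = -443.0 cm.
1/f = 1/d_o + 1/d_i = 1/(142) + 1/(-443.0) = 0.004785, so f = 209 cm.
Since f is positive, the thin lens is converging.

f = 209 cm (converging)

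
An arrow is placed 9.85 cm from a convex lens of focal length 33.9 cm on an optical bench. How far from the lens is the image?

Thin-lens equation: 1/d_i = 1/f − 1/d_o = 1/(33.90) − 1/(9.85) = 0.02950 − 0.1015 = -0.07202, so d_i = -13.9 cm.
The image is virtual, upright and enlarged, on the same side as the object.

13.9 cm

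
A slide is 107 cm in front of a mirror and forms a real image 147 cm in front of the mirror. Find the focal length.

f = 61.9 cm (concave)

Real image ⇒ d_i = +147 cm.
1/f = 1/d_o + 1/d_i = 1/(107) + 1/(147) = 0.01615, so f = 61.9 cm.
Since f is positive, the mirror is concave.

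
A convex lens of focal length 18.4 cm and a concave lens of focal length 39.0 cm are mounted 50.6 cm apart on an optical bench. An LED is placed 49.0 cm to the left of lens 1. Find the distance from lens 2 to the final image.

Lens 1: 1/d_i1 = 1/f₁ − 1/d_o1 = 1/(18.4) − 1/(49.0) = 0.03394, so d_i1 = 29.46 cm.
The intermediate image is 29.46 cm to the right of lens 1, which is 50.6 − (29.46) = 21.14 cm to the left of lens 2, so d_o2 = +21.14 cm.
Lens 2 is diverging, so f₂ = −39.0 cm.
Lens 2: 1/d_i2 = 1/f₂ − 1/d_o2 = 1/(-39.0) − 1/(21.14) = -0.07294, so d_i2 = -13.7 cm.
The final image is virtual, 13.7 cm to the left of lens 2 (overall magnification ≈ -0.39).

13.7 cm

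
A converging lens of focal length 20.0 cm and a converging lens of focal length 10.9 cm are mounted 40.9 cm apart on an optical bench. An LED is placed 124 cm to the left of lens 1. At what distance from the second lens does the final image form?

30.2 cm

Lens 1: 1/d_i1 = 1/f₁ − 1/d_o1 = 1/(20.0) − 1/(124) = 0.04194, so d_i1 = 23.85 cm.
The intermediate image is 23.85 cm to the right of lens 1, which is 40.9 − (23.85) = 17.05 cm to the left of lens 2, so d_o2 = +17.05 cm.
Lens 2: 1/d_i2 = 1/f₂ − 1/d_o2 = 1/(10.9) − 1/(17.05) = 0.03309, so d_i2 = 30.2 cm.
The final image is real, 30.2 cm to the right of lens 2 (overall magnification ≈ 0.34).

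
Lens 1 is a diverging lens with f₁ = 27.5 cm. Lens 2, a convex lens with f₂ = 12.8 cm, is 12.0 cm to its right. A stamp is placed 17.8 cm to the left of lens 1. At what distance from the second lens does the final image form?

Lens 1 is diverging, so f₁ = −27.5 cm.
Lens 1: 1/d_i1 = 1/f₁ − 1/d_o1 = 1/(-27.5) − 1/(17.8) = -0.09254, so d_i1 = -10.81 cm.
The intermediate image is 10.81 cm to the left of lens 1 (virtual), which is 12.0 − (-10.81) = 22.81 cm to the left of lens 2, so d_o2 = +22.81 cm.
Lens 2: 1/d_i2 = 1/f₂ − 1/d_o2 = 1/(12.8) − 1/(22.81) = 0.03428, so d_i2 = 29.2 cm.
The final image is real, 29.2 cm to the right of lens 2 (overall magnification ≈ -0.78).

29.2 cm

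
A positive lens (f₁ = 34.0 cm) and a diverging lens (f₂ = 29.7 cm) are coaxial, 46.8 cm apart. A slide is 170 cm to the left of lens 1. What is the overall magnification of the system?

Lens 1: 1/d_i1 = 1/(34.0) − 1/(170) = 0.02353, so d_i1 = 42.50 cm; m₁ = −d_i1/d_o1 = -0.2500.
d_o2 = 46.8 − (42.50) = 4.300 cm.
f₂ = −29.7 cm (diverging).
Lens 2: 1/d_i2 = 1/(-29.7) − 1/(4.300) = -0.2662, so d_i2 = -3.756 cm; m₂ = −d_i2/d_o2 = +0.8735.
m = m₁·m₂ = (-0.2500)(+0.8735) = -0.218.

m = -0.218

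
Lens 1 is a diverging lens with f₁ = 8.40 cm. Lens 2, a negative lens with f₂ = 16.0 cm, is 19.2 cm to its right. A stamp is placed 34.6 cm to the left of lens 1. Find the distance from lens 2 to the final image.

9.90 cm

Lens 1 is diverging, so f₁ = −8.40 cm.
Lens 1: 1/d_i1 = 1/f₁ − 1/d_o1 = 1/(-8.40) − 1/(34.6) = -0.1479, so d_i1 = -6.759 cm.
The intermediate image is 6.759 cm to the left of lens 1 (virtual), which is 19.2 − (-6.759) = 25.96 cm to the left of lens 2, so d_o2 = +25.96 cm.
Lens 2 is diverging, so f₂ = −16.0 cm.
Lens 2: 1/d_i2 = 1/f₂ − 1/d_o2 = 1/(-16.0) − 1/(25.96) = -0.1010, so d_i2 = -9.90 cm.
The final image is virtual, 9.90 cm to the left of lens 2 (overall magnification ≈ 0.074).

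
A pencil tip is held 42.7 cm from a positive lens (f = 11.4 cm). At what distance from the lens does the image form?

15.6 cm

Thin-lens equation: 1/v = 1/f − 1/u = 1/(11.40) − 1/(42.7) = 0.08772 − 0.02342 = 0.06430, so v = 15.6 cm.
The image is real, inverted and reduced, on the far side of the lens.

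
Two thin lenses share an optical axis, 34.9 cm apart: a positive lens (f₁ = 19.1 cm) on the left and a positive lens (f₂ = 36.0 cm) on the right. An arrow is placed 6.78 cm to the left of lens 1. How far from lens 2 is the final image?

Lens 1: 1/d_i1 = 1/f₁ − 1/d_o1 = 1/(19.1) − 1/(6.78) = -0.09514, so d_i1 = -10.51 cm.
The intermediate image is 10.51 cm to the left of lens 1 (virtual), which is 34.9 − (-10.51) = 45.41 cm to the left of lens 2, so d_o2 = +45.41 cm.
Lens 2: 1/d_i2 = 1/f₂ − 1/d_o2 = 1/(36.0) − 1/(45.41) = 0.005756, so d_i2 = 174 cm.
The final image is real, 174 cm to the right of lens 2 (overall magnification ≈ -5.9).

174 cm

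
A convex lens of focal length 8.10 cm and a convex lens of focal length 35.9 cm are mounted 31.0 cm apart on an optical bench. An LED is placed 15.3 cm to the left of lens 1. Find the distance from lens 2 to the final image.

Lens 1: 1/d_i1 = 1/f₁ − 1/d_o1 = 1/(8.10) − 1/(15.3) = 0.05810, so d_i1 = 17.21 cm.
The intermediate image is 17.21 cm to the right of lens 1, which is 31.0 − (17.21) = 13.79 cm to the left of lens 2, so d_o2 = +13.79 cm.
Lens 2: 1/d_i2 = 1/f₂ − 1/d_o2 = 1/(35.9) − 1/(13.79) = -0.04466, so d_i2 = -22.4 cm.
The final image is virtual, 22.4 cm to the left of lens 2 (overall magnification ≈ -1.8).

22.4 cm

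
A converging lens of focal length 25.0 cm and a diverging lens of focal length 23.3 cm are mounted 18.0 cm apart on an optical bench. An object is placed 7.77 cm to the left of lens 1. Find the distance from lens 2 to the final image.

Lens 1: 1/d_i1 = 1/f₁ − 1/d_o1 = 1/(25.0) − 1/(7.77) = -0.08870, so d_i1 = -11.27 cm.
The intermediate image is 11.27 cm to the left of lens 1 (virtual), which is 18.0 − (-11.27) = 29.27 cm to the left of lens 2, so d_o2 = +29.27 cm.
Lens 2 is diverging, so f₂ = −23.3 cm.
Lens 2: 1/d_i2 = 1/f₂ − 1/d_o2 = 1/(-23.3) − 1/(29.27) = -0.07708, so d_i2 = -13.0 cm.
The final image is virtual, 13.0 cm to the left of lens 2 (overall magnification ≈ 0.64).

13.0 cm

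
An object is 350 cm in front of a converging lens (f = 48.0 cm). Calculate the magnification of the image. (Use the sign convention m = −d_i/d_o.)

m = -0.159

1/d_i = 1/f − 1/d_o = 1/(48.00) − 1/(350) = 0.01798, so d_i = 55.63 cm.
m = −d_i/d_o = −(55.63)/(350) = -0.159.
The image is real, inverted and reduced, on the far side of the lens.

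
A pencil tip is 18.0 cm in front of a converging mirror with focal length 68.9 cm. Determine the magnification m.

m = +1.35

1/d_i = 1/f − 1/d_o = 1/(68.90) − 1/(18.0) = -0.04104, so d_i = -24.37 cm.
m = −d_i/d_o = −(-24.37)/(18.0) = +1.35.
The image is virtual, upright and enlarged, behind the mirror.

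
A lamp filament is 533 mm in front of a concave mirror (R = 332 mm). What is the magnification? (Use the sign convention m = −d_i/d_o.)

m = -0.452

f = R/2 = 332/2 = 166.0 mm.
1/d_i = 1/f − 1/d_o = 1/(166.0) − 1/(533) = 0.004148, so d_i = 241.1 mm.
m = −d_i/d_o = −(241.1)/(533) = -0.452.
The image is real, inverted and reduced, in front of the mirror.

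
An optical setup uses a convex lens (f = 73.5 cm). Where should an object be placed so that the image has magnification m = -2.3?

105 cm

m = −d_i/d_o ⇒ d_i = −m·d_o.
1/f = 1/d_o + 1/d_i = 1/d_o − 1/(m·d_o) = (1 − 1/m)/d_o, so d_o = f(1 − 1/m) = (73.50)(1 − 1/(-2.3)) = 105 cm.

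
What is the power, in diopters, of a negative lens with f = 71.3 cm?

For a negative lens, f = −71.3 cm.
f = -71.3 cm = -0.713 m.
P = 1/f = 1/(-0.713 m) = -1.40 D.

P = -1.40 D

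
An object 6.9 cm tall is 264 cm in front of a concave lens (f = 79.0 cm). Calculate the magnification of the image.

For a concave lens, f = -79.0 cm.
1/d_i = 1/f − 1/d_o = 1/(-79.00) − 1/(264) = -0.01645, so d_i = -60.80 cm.
m = −d_i/d_o = −(-60.80)/(264) = +0.230.
The image is virtual, upright and reduced, on the same side as the object.

m = +0.230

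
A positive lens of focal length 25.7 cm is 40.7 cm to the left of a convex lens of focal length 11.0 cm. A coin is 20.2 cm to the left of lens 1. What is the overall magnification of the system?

Lens 1: 1/d_i1 = 1/(25.7) − 1/(20.2) = -0.01059, so d_i1 = -94.39 cm; m₁ = −d_i1/d_o1 = +4.673.
d_o2 = 40.7 − (-94.39) = 135.1 cm.
Lens 2: 1/d_i2 = 1/(11.0) − 1/(135.1) = 0.08351, so d_i2 = 11.98 cm; m₂ = −d_i2/d_o2 = -0.08864.
m = m₁·m₂ = (+4.673)(-0.08864) = -0.414.

m = -0.414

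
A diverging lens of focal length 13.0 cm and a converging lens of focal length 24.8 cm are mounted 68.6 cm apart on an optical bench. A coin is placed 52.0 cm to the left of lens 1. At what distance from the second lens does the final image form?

Lens 1 is diverging, so f₁ = −13.0 cm.
Lens 1: 1/d_i1 = 1/f₁ − 1/d_o1 = 1/(-13.0) − 1/(52.0) = -0.09615, so d_i1 = -10.40 cm.
The intermediate image is 10.40 cm to the left of lens 1 (virtual), which is 68.6 − (-10.40) = 79.00 cm to the left of lens 2, so d_o2 = +79.00 cm.
Lens 2: 1/d_i2 = 1/f₂ − 1/d_o2 = 1/(24.8) − 1/(79.00) = 0.02766, so d_i2 = 36.1 cm.
The final image is real, 36.1 cm to the right of lens 2 (overall magnification ≈ -0.092).

36.1 cm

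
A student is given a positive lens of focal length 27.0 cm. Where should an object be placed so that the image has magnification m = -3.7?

34.3 cm

m = −d_i/d_o ⇒ d_i = −m·d_o.
1/f = 1/d_o + 1/d_i = 1/d_o − 1/(m·d_o) = (1 − 1/m)/d_o, so d_o = f(1 − 1/m) = (27.00)(1 − 1/(-3.7)) = 34.3 cm.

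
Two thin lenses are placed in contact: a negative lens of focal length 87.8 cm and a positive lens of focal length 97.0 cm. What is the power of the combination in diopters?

P₁ = 1/f₁ = 1/(-0.878 m) = -1.139 D; P₂ = 1/f₂ = 1/(0.970 m) = +1.031 D.
For thin lenses in contact, P = P₁ + P₂ = (-1.139) + (+1.031) = -0.108 D.

P = -0.108 D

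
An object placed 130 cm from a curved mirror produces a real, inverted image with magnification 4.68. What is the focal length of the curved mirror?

m = −d_i/d_o ⇒ d_i = −m·d_o = −(-4.68)·(130) = 608.4 cm.
1/f = 1/d_o + 1/d_i = 1/(130) + 1/(608.4) = 0.009336, so f = 107 cm.
Since f is positive, the curved mirror is concave.

f = 107 cm (concave)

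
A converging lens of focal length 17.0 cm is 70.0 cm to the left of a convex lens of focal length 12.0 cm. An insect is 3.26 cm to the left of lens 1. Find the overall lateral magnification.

Lens 1: 1/d_i1 = 1/(17.0) − 1/(3.26) = -0.2479, so d_i1 = -4.033 cm; m₁ = −d_i1/d_o1 = +1.237.
d_o2 = 70.0 − (-4.033) = 74.03 cm.
Lens 2: 1/d_i2 = 1/(12.0) − 1/(74.03) = 0.06983, so d_i2 = 14.32 cm; m₂ = −d_i2/d_o2 = -0.1935.
m = m₁·m₂ = (+1.237)(-0.1935) = -0.239.

m = -0.239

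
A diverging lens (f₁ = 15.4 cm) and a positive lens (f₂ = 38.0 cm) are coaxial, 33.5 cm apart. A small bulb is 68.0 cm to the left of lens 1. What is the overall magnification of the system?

m = -0.871

f₁ = −15.4 cm (diverging).
Lens 1: 1/d_i1 = 1/(-15.4) − 1/(68.0) = -0.07964, so d_i1 = -12.56 cm; m₁ = −d_i1/d_o1 = +0.1847.
d_o2 = 33.5 − (-12.56) = 46.06 cm.
Lens 2: 1/d_i2 = 1/(38.0) − 1/(46.06) = 0.004605, so d_i2 = 217.2 cm; m₂ = −d_i2/d_o2 = -4.715.
m = m₁·m₂ = (+0.1847)(-4.715) = -0.871.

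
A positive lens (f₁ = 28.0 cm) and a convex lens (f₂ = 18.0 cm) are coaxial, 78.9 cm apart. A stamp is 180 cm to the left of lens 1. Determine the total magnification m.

m = +0.120

Lens 1: 1/d_i1 = 1/(28.0) − 1/(180) = 0.03016, so d_i1 = 33.16 cm; m₁ = −d_i1/d_o1 = -0.1842.
d_o2 = 78.9 − (33.16) = 45.74 cm.
Lens 2: 1/d_i2 = 1/(18.0) − 1/(45.74) = 0.03369, so d_i2 = 29.68 cm; m₂ = −d_i2/d_o2 = -0.6489.
m = m₁·m₂ = (-0.1842)(-0.6489) = +0.120.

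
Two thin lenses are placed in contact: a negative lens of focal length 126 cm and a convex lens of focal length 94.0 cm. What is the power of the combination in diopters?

P₁ = 1/f₁ = 1/(-1.26 m) = -0.7937 D; P₂ = 1/f₂ = 1/(0.940 m) = +1.064 D.
For thin lenses in contact, P = P₁ + P₂ = (-0.7937) + (+1.064) = +0.270 D.

P = +0.270 D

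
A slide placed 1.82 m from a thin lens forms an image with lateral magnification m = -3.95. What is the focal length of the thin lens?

m = −d_i/d_o ⇒ d_i = −m·d_o = −(-3.95)·(1.82) = 7.189 m.
1/f = 1/d_o + 1/d_i = 1/(1.82) + 1/(7.189) = 0.6886, so f = 1.45 m.
Since f is positive, the thin lens is converging.

f = 1.45 m (converging)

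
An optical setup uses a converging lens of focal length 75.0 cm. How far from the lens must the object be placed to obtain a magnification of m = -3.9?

m = −d_i/d_o ⇒ d_i = −m·d_o.
1/f = 1/d_o + 1/d_i = 1/d_o − 1/(m·d_o) = (1 − 1/m)/d_o, so d_o = f(1 − 1/m) = (75.00)(1 − 1/(-3.9)) = 94.2 cm.

94.2 cm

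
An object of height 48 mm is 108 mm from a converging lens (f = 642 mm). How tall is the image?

1/d_i = 1/f − 1/d_o = 1/(642.0) − 1/(108) = -0.007702, so d_i = -129.8 mm.
m = −d_i/d_o = +1.202.
|h_i| = |m|·h_o = 1.202 × 48 = 57.7 mm. The image is virtual, upright and enlarged, on the same side as the object.

57.7 mm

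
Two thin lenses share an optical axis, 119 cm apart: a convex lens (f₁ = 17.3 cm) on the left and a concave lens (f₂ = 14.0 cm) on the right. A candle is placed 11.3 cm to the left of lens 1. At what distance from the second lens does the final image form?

12.8 cm

Lens 1: 1/d_i1 = 1/f₁ − 1/d_o1 = 1/(17.3) − 1/(11.3) = -0.03069, so d_i1 = -32.58 cm.
The intermediate image is 32.58 cm to the left of lens 1 (virtual), which is 119 − (-32.58) = 151.6 cm to the left of lens 2, so d_o2 = +151.6 cm.
Lens 2 is diverging, so f₂ = −14.0 cm.
Lens 2: 1/d_i2 = 1/f₂ − 1/d_o2 = 1/(-14.0) − 1/(151.6) = -0.07802, so d_i2 = -12.8 cm.
The final image is virtual, 12.8 cm to the left of lens 2 (overall magnification ≈ 0.24).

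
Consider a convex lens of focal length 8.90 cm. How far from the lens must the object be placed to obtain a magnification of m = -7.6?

10.1 cm

m = −d_i/d_o ⇒ d_i = −m·d_o.
1/f = 1/d_o + 1/d_i = 1/d_o − 1/(m·d_o) = (1 − 1/m)/d_o, so d_o = f(1 − 1/m) = (8.900)(1 − 1/(-7.6)) = 10.1 cm.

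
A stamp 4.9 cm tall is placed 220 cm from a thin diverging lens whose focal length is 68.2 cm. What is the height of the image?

1.16 cm

For a diverging lens, f = -68.2 cm.
1/d_i = 1/f − 1/d_o = 1/(-68.20) − 1/(220) = -0.01921, so d_i = -52.06 cm.
m = −d_i/d_o = +0.2366.
|h_i| = |m|·h_o = 0.2366 × 4.9 = 1.16 cm. The image is virtual, upright and reduced, on the same side as the object.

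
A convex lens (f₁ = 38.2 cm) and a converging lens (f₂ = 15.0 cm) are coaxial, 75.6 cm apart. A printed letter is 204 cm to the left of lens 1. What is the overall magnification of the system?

Lens 1: 1/d_i1 = 1/(38.2) − 1/(204) = 0.02128, so d_i1 = 47.00 cm; m₁ = −d_i1/d_o1 = -0.2304.
d_o2 = 75.6 − (47.00) = 28.60 cm.
Lens 2: 1/d_i2 = 1/(15.0) − 1/(28.60) = 0.03170, so d_i2 = 31.54 cm; m₂ = −d_i2/d_o2 = -1.103.
m = m₁·m₂ = (-0.2304)(-1.103) = +0.254.

m = +0.254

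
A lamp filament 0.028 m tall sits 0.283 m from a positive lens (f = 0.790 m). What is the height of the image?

0.0436 m

1/d_i = 1/f − 1/d_o = 1/(0.7900) − 1/(0.283) = -2.268, so d_i = -0.4410 m.
m = −d_i/d_o = +1.558.
|h_i| = |m|·h_o = 1.558 × 0.028 = 0.0436 m. The image is virtual, upright and enlarged, on the same side as the object.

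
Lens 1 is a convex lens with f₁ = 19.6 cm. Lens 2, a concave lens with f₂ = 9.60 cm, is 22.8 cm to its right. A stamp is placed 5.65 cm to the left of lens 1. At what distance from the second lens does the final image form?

7.32 cm

Lens 1: 1/d_i1 = 1/f₁ − 1/d_o1 = 1/(19.6) − 1/(5.65) = -0.1260, so d_i1 = -7.938 cm.
The intermediate image is 7.938 cm to the left of lens 1 (virtual), which is 22.8 − (-7.938) = 30.74 cm to the left of lens 2, so d_o2 = +30.74 cm.
Lens 2 is diverging, so f₂ = −9.60 cm.
Lens 2: 1/d_i2 = 1/f₂ − 1/d_o2 = 1/(-9.60) − 1/(30.74) = -0.1367, so d_i2 = -7.32 cm.
The final image is virtual, 7.32 cm to the left of lens 2 (overall magnification ≈ 0.33).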